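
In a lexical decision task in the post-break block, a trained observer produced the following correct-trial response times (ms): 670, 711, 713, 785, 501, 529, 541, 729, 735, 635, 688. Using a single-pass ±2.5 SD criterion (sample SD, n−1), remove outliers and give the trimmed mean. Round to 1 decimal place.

657.9 ms

n = 11, ΣRT = 7237, M = 657.909
Σ(x−M)² = 89484.91; s = √(89484.91/10) = 94.596
Cutoffs: 657.909 ± 2.5·94.596 → [421.4, 894.4]
No RTs fall outside the cutoffs; all 11 retained. Mean = 7237/11 = 657.909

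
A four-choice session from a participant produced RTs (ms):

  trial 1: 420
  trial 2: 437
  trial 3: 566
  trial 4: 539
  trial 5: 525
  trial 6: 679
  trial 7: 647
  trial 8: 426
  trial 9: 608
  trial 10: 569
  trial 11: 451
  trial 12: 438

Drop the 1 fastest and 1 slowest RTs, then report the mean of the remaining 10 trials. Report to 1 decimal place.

520.6 ms

Sorted: 420, 426, 437, 438, 451, 525, 539, 566, 569, 608, 647, 679
Drop lowest 1 (420) and highest 1 (679)
Remaining (n=10): Σ = 5206, mean = 5206/10 = 520.600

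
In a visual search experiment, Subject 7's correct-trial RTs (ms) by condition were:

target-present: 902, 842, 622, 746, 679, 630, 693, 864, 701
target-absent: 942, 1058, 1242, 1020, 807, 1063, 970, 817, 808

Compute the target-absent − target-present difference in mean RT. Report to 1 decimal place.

227.6 ms

M(target-present) = 6679/9 = 742.111
M(target-absent) = 8727/9 = 969.667
Difference = 969.667 − 742.111 = 227.556 ms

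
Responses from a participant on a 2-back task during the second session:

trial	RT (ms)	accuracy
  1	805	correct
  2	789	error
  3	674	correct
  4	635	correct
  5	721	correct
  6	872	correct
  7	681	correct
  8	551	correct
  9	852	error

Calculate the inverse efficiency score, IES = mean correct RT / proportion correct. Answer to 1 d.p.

907.2 ms

Correct trials (n=7): 805, 674, 635, 721, 872, 681, 551
Mean correct RT = 4939/7 = 705.5714 ms
Proportion correct = 7/9
IES = 705.5714 / (7/9) = 907.163 ms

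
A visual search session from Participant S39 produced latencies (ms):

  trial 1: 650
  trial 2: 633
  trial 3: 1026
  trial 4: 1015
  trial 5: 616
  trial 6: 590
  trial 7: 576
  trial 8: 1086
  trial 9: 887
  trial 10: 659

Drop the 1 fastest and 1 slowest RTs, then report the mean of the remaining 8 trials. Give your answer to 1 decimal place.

Sorted: 576, 590, 616, 633, 650, 659, 887, 1015, 1026, 1086
Drop lowest 1 (576) and highest 1 (1086)
Remaining (n=8): Σ = 6076, mean = 6076/8 = 759.500

759.5 ms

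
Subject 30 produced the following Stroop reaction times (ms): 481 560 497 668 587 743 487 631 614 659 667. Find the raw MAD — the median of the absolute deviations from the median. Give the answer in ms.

Sorted: 481, 487, 497, 560, 587, 614, 631, 659, 667, 668, 743 → median = 614
|x − 614|: 133, 54, 117, 54, 27, 129, 127, 17, 0, 45, 53
Sorted deviations: 0, 17, 27, 45, 53, 54, 54, 117, 127, 129, 133 → MAD = 54

54 ms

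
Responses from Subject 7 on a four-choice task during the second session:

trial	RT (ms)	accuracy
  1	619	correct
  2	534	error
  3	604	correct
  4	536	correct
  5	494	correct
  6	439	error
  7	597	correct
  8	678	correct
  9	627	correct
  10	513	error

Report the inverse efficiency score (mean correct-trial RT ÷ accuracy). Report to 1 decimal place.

848.0 ms

Correct trials (n=7): 619, 604, 536, 494, 597, 678, 627
Mean correct RT = 4155/7 = 593.5714 ms
Proportion correct = 7/10
IES = 593.5714 / (7/10) = 847.959 ms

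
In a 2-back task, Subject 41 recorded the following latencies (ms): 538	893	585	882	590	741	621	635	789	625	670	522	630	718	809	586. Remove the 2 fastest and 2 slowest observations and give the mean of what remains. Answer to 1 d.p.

666.6 ms

Sorted: 522, 538, 585, 586, 590, 621, 625, 630, 635, 670, 718, 741, 789, 809, 882, 893
Drop lowest 2 (522, 538) and highest 2 (882, 893)
Remaining (n=12): Σ = 7999, mean = 7999/12 = 666.583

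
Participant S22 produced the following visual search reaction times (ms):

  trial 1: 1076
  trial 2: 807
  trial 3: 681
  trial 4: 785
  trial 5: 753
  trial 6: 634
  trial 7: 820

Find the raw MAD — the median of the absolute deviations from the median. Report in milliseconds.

35 ms

Sorted: 634, 681, 753, 785, 807, 820, 1076 → median = 785
|x − 785|: 291, 22, 104, 0, 32, 151, 35
Sorted deviations: 0, 22, 32, 35, 104, 151, 291 → MAD = 35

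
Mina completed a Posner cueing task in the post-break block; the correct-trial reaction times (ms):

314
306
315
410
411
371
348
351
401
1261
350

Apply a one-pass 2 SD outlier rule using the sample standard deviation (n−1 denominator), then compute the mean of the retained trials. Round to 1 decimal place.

357.7 ms

n = 11, ΣRT = 4838, M = 439.818
Σ(x−M)² = 756005.64; s = √(756005.64/10) = 274.956
Cutoffs: 439.818 ± 2·274.956 → [-110.1, 989.7]
Outside: 1261 → excluded.
Retained (n=10): Σ = 3577, mean = 3577/10 = 357.700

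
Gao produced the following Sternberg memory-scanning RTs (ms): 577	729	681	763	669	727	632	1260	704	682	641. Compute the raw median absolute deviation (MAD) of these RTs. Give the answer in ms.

Sorted: 577, 632, 641, 669, 681, 682, 704, 727, 729, 763, 1260 → median = 682
|x − 682|: 105, 47, 1, 81, 13, 45, 50, 578, 22, 0, 41
Sorted deviations: 0, 1, 13, 22, 41, 45, 47, 50, 81, 105, 578 → MAD = 45

45 ms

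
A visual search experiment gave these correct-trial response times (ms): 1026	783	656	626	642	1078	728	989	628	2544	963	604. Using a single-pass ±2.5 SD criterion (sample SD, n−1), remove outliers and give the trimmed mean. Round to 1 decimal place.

793.0 ms

n = 12, ΣRT = 11267, M = 938.917
Σ(x−M)² = 3150060.92; s = √(3150060.92/11) = 535.135
Cutoffs: 938.917 ± 2.5·535.135 → [-398.9, 2276.8]
Outside: 2544 → excluded.
Retained (n=11): Σ = 8723, mean = 8723/11 = 793.000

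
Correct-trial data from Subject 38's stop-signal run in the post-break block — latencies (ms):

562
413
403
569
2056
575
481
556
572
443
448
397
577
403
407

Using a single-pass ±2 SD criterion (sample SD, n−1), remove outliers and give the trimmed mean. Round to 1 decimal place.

486.1 ms

n = 15, ΣRT = 8862, M = 590.800
Σ(x−M)² = 2377904.40; s = √(2377904.40/14) = 412.129
Cutoffs: 590.800 ± 2·412.129 → [-233.5, 1415.1]
Outside: 2056 → excluded.
Retained (n=14): Σ = 6806, mean = 6806/14 = 486.143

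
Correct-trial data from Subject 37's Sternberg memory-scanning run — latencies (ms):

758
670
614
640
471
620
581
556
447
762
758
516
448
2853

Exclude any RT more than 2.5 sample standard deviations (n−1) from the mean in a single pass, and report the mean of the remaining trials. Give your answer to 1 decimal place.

603.2 ms

n = 14, ΣRT = 10694, M = 763.857
Σ(x−M)² = 4855895.71; s = √(4855895.71/13) = 611.171
Cutoffs: 763.857 ± 2.5·611.171 → [-764.1, 2291.8]
Outside: 2853 → excluded.
Retained (n=13): Σ = 7841, mean = 7841/13 = 603.154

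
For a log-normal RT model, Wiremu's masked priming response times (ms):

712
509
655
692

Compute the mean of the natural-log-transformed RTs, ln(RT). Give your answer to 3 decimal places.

6.456

ln(RT): 6.5681, 6.2324, 6.4846, 6.5396
Σ ln(RT) = 25.8247
Mean = 25.8247/4 = 6.45619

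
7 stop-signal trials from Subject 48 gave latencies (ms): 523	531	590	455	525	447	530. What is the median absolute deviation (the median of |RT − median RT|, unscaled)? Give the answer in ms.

6 ms

Sorted: 447, 455, 523, 525, 530, 531, 590 → median = 525
|x − 525|: 2, 6, 65, 70, 0, 78, 5
Sorted deviations: 0, 2, 5, 6, 65, 70, 78 → MAD = 6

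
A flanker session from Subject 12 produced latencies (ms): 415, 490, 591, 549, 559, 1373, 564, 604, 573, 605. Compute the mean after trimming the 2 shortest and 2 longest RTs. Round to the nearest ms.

573 ms

Sorted: 415, 490, 549, 559, 564, 573, 591, 604, 605, 1373
Drop lowest 2 (415, 490) and highest 2 (605, 1373)
Remaining (n=6): Σ = 3440, mean = 3440/6 = 573.333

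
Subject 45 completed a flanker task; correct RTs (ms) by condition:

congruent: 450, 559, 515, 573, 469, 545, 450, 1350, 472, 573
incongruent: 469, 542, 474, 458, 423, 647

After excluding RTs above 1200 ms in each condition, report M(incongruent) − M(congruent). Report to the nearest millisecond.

congruent: exclude 1350
M(congruent) = 4606/9 = 511.778
M(incongruent) = 3013/6 = 502.167
Difference = 502.167 − 511.778 = -9.611 ms

-10 ms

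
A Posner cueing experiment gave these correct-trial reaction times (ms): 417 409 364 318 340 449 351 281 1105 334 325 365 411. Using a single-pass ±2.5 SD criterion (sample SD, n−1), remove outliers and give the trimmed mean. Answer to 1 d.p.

n = 13, ΣRT = 5469, M = 420.692
Σ(x−M)² = 533738.77; s = √(533738.77/12) = 210.899
Cutoffs: 420.692 ± 2.5·210.899 → [-106.6, 947.9]
Outside: 1105 → excluded.
Retained (n=12): Σ = 4364, mean = 4364/12 = 363.667

363.7 ms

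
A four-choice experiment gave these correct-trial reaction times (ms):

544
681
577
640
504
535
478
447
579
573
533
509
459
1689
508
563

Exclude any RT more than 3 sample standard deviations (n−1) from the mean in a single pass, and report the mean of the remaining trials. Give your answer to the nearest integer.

542 ms

n = 16, ΣRT = 9819, M = 613.688
Σ(x−M)² = 1290137.44; s = √(1290137.44/15) = 293.273
Cutoffs: 613.688 ± 3·293.273 → [-266.1, 1493.5]
Outside: 1689 → excluded.
Retained (n=15): Σ = 8130, mean = 8130/15 = 542.000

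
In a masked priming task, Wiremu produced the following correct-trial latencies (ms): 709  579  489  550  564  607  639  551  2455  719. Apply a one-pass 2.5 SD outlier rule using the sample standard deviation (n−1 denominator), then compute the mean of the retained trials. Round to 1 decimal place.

600.8 ms

n = 10, ΣRT = 7862, M = 786.200
Σ(x−M)² = 3140891.60; s = √(3140891.60/9) = 590.752
Cutoffs: 786.200 ± 2.5·590.752 → [-690.7, 2263.1]
Outside: 2455 → excluded.
Retained (n=9): Σ = 5407, mean = 5407/9 = 600.778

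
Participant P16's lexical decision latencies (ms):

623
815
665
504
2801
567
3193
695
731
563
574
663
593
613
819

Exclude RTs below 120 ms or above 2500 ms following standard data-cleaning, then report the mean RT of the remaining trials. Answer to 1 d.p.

Excluded: 2801, 3193
Retained (n=13): Σ = 8425
Mean = 8425/13 = 648.0769

648.1 ms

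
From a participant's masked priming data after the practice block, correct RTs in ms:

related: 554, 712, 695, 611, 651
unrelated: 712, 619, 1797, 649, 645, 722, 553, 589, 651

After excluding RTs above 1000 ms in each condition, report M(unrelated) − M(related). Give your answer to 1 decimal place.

-2.1 ms

unrelated: exclude 1797
M(related) = 3223/5 = 644.600
M(unrelated) = 5140/8 = 642.500
Difference = 642.500 − 644.600 = -2.100 ms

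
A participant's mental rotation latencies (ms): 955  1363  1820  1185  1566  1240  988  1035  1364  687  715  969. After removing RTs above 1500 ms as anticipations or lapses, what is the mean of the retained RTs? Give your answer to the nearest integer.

1050 ms

Excluded: 1566, 1820
Retained (n=10): Σ = 10501
Mean = 10501/10 = 1050.1000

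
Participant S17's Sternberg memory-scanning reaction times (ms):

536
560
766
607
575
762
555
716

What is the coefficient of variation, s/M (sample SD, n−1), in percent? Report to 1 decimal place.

15.3%

n = 8, Σ = 5077, M = 634.6250
Σ(x−M)² = 66059.875; s = √(66059.875/7) = 97.1449
CV = 97.1449 / 634.6250 = 0.15307 = 15.307%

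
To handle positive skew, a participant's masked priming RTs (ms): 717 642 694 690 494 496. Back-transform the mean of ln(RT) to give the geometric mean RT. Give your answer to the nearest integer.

ln(RT): 6.5751, 6.4646, 6.5425, 6.5367, 6.2025, 6.2066
Mean ln(RT) = 38.5279/6 = 6.42132
Geometric mean = exp(6.42132) = 614.82 ms

615 ms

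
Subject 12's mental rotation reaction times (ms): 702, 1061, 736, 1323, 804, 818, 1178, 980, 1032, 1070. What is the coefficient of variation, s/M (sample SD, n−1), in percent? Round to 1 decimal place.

n = 10, Σ = 9704, M = 970.4000
Σ(x−M)² = 367336.400; s = √(367336.400/9) = 202.0276
CV = 202.0276 / 970.4000 = 0.20819 = 20.819%

20.8%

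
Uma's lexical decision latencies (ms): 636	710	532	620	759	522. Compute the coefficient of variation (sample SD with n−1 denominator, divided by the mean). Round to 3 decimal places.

n = 6, Σ = 3779, M = 629.8333
Σ(x−M)² = 44444.833; s = √(44444.833/5) = 94.2813
CV = 94.2813 / 629.8333 = 0.14969

0.150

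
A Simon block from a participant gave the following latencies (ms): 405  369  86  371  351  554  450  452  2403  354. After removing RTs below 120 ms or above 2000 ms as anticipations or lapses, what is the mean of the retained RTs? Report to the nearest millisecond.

Excluded: 86, 2403
Retained (n=8): Σ = 3306
Mean = 3306/8 = 413.2500

413 ms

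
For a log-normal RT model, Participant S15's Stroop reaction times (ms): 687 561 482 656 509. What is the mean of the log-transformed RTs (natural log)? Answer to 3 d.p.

ln(RT): 6.5323, 6.3297, 6.1779, 6.4862, 6.2324
Σ ln(RT) = 31.7586
Mean = 31.7586/5 = 6.35172

6.352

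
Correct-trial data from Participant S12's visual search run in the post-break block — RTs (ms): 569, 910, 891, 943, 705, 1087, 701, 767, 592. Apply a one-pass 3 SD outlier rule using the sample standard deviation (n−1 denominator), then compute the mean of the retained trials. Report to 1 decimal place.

n = 9, ΣRT = 7165, M = 796.111
Σ(x−M)² = 239602.89; s = √(239602.89/8) = 173.062
Cutoffs: 796.111 ± 3·173.062 → [276.9, 1315.3]
No RTs fall outside the cutoffs; all 9 retained. Mean = 7165/9 = 796.111

796.1 ms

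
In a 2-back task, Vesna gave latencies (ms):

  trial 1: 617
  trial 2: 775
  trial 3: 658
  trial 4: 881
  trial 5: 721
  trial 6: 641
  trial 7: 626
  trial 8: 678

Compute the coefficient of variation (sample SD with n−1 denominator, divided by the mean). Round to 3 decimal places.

0.129

n = 8, Σ = 5597, M = 699.6250
Σ(x−M)² = 56919.875; s = √(56919.875/7) = 90.1743
CV = 90.1743 / 699.6250 = 0.12889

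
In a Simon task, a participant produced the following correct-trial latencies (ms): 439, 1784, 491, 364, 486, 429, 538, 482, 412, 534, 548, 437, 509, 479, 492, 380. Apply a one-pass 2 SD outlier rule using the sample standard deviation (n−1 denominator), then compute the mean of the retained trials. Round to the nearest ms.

n = 16, ΣRT = 8804, M = 550.250
Σ(x−M)² = 1667717.00; s = √(1667717.00/15) = 333.438
Cutoffs: 550.250 ± 2·333.438 → [-116.6, 1217.1]
Outside: 1784 → excluded.
Retained (n=15): Σ = 7020, mean = 7020/15 = 468.000

468 ms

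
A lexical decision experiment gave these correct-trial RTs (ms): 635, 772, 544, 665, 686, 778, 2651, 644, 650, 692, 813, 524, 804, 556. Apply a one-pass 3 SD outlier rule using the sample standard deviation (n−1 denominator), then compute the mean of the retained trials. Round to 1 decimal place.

674.1 ms

n = 14, ΣRT = 11414, M = 815.286
Σ(x−M)² = 3742576.86; s = √(3742576.86/13) = 536.554
Cutoffs: 815.286 ± 3·536.554 → [-794.4, 2424.9]
Outside: 2651 → excluded.
Retained (n=13): Σ = 8763, mean = 8763/13 = 674.077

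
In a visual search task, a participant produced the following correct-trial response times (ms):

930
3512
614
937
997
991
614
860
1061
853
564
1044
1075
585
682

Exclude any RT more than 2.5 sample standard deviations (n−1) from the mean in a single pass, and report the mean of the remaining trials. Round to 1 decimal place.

843.4 ms

n = 15, ΣRT = 15319, M = 1021.267
Σ(x−M)² = 7126246.93; s = √(7126246.93/14) = 713.455
Cutoffs: 1021.267 ± 2.5·713.455 → [-762.4, 2804.9]
Outside: 3512 → excluded.
Retained (n=14): Σ = 11807, mean = 11807/14 = 843.357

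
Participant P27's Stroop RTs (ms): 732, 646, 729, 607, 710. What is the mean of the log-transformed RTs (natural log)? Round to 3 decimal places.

6.526

ln(RT): 6.5958, 6.4708, 6.5917, 6.4085, 6.5653
Σ ln(RT) = 32.6320
Mean = 32.6320/5 = 6.52641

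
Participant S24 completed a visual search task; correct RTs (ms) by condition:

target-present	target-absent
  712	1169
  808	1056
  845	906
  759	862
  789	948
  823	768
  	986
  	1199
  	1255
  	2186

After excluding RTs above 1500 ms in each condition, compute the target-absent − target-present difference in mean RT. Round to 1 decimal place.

target-absent: exclude 2186
M(target-present) = 4736/6 = 789.333
M(target-absent) = 9149/9 = 1016.556
Difference = 1016.556 − 789.333 = 227.222 ms

227.2 ms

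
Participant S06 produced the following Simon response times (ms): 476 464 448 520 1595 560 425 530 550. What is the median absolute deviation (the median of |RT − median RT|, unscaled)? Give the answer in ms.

Sorted: 425, 448, 464, 476, 520, 530, 550, 560, 1595 → median = 520
|x − 520|: 44, 56, 72, 0, 1075, 40, 95, 10, 30
Sorted deviations: 0, 10, 30, 40, 44, 56, 72, 95, 1075 → MAD = 44

44 ms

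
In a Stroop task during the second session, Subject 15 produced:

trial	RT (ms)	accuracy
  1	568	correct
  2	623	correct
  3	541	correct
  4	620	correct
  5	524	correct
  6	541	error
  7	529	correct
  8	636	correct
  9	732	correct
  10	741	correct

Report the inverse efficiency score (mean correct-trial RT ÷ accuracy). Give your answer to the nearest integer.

Correct trials (n=9): 568, 623, 541, 620, 524, 529, 636, 732, 741
Mean correct RT = 5514/9 = 612.6667 ms
Proportion correct = 9/10
IES = 612.6667 / (9/10) = 680.741 ms

681 ms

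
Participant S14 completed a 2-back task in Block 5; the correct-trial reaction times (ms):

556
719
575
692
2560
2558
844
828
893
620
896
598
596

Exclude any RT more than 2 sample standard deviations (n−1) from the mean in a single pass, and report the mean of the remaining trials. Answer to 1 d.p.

710.6 ms

n = 13, ΣRT = 12935, M = 995.000
Σ(x−M)² = 5957630.00; s = √(5957630.00/12) = 704.606
Cutoffs: 995.000 ± 2·704.606 → [-414.2, 2404.2]
Outside: 2558, 2560 → excluded.
Retained (n=11): Σ = 7817, mean = 7817/11 = 710.636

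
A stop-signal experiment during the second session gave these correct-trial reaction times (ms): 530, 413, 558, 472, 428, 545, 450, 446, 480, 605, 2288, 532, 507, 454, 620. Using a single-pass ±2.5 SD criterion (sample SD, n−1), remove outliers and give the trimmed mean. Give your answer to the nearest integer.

503 ms

n = 15, ΣRT = 9328, M = 621.867
Σ(x−M)² = 3028427.73; s = √(3028427.73/14) = 465.098
Cutoffs: 621.867 ± 2.5·465.098 → [-540.9, 1784.6]
Outside: 2288 → excluded.
Retained (n=14): Σ = 7040, mean = 7040/14 = 502.857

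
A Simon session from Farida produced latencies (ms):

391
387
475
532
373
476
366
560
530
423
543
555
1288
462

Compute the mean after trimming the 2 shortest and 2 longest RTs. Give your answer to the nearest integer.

Sorted: 366, 373, 387, 391, 423, 462, 475, 476, 530, 532, 543, 555, 560, 1288
Drop lowest 2 (366, 373) and highest 2 (560, 1288)
Remaining (n=10): Σ = 4774, mean = 4774/10 = 477.400

477 ms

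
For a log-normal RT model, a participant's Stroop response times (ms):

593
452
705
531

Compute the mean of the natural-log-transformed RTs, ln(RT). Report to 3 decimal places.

6.333

ln(RT): 6.3852, 6.1137, 6.5582, 6.2748
Σ ln(RT) = 25.3318
Mean = 25.3318/4 = 6.33296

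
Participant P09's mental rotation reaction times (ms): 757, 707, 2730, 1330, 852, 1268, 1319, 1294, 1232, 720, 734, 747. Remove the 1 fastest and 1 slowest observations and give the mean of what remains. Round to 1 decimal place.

1025.3 ms

Sorted: 707, 720, 734, 747, 757, 852, 1232, 1268, 1294, 1319, 1330, 2730
Drop lowest 1 (707) and highest 1 (2730)
Remaining (n=10): Σ = 10253, mean = 10253/10 = 1025.300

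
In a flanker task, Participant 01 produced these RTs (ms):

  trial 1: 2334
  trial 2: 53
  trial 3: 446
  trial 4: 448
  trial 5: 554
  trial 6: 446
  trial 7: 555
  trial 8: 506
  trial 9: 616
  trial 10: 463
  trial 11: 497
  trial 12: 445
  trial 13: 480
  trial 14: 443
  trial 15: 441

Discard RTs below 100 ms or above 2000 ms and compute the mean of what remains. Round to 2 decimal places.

Excluded: 53, 2334
Retained (n=13): Σ = 6340
Mean = 6340/13 = 487.6923

487.69 ms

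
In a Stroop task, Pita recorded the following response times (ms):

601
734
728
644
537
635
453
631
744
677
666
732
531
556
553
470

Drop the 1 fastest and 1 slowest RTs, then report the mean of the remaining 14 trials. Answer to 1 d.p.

621.1 ms

Sorted: 453, 470, 531, 537, 553, 556, 601, 631, 635, 644, 666, 677, 728, 732, 734, 744
Drop lowest 1 (453) and highest 1 (744)
Remaining (n=14): Σ = 8695, mean = 8695/14 = 621.071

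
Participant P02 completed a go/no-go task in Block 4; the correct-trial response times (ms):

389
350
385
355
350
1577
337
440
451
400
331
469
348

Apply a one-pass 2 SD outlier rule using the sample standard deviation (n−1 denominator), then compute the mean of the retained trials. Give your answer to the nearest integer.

n = 13, ΣRT = 6182, M = 475.538
Σ(x−M)² = 1338917.23; s = √(1338917.23/12) = 334.031
Cutoffs: 475.538 ± 2·334.031 → [-192.5, 1143.6]
Outside: 1577 → excluded.
Retained (n=12): Σ = 4605, mean = 4605/12 = 383.750

384 ms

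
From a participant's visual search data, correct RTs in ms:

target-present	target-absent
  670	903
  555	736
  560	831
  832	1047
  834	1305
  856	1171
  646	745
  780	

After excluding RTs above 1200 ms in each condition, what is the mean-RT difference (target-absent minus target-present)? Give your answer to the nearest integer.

target-absent: exclude 1305
M(target-present) = 5733/8 = 716.625
M(target-absent) = 5433/6 = 905.500
Difference = 905.500 − 716.625 = 188.875 ms

189 ms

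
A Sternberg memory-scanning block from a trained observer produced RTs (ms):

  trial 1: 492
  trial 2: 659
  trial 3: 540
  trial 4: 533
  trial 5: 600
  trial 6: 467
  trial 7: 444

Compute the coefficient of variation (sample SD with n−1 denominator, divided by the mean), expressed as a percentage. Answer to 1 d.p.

14.2%

n = 7, Σ = 3735, M = 533.5714
Σ(x−M)² = 34369.714; s = √(34369.714/6) = 75.6854
CV = 75.6854 / 533.5714 = 0.14185 = 14.185%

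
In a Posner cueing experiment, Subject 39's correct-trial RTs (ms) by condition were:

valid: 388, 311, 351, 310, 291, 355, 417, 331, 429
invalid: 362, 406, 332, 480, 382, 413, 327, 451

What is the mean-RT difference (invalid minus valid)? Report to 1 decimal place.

M(valid) = 3183/9 = 353.667
M(invalid) = 3153/8 = 394.125
Difference = 394.125 − 353.667 = 40.458 ms

40.5 ms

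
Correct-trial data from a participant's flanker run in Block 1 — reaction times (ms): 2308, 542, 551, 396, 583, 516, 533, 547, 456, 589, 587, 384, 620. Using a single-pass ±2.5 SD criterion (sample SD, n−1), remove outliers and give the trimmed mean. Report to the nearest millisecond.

525 ms

n = 13, ΣRT = 8612, M = 662.462
Σ(x−M)² = 2996651.23; s = √(2996651.23/12) = 499.721
Cutoffs: 662.462 ± 2.5·499.721 → [-586.8, 1911.8]
Outside: 2308 → excluded.
Retained (n=12): Σ = 6304, mean = 6304/12 = 525.333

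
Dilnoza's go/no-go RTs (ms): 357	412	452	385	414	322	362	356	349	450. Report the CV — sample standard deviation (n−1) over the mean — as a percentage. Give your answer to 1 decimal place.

11.5%

n = 10, Σ = 3859, M = 385.9000
Σ(x−M)² = 17694.900; s = √(17694.900/9) = 44.3407
CV = 44.3407 / 385.9000 = 0.11490 = 11.490%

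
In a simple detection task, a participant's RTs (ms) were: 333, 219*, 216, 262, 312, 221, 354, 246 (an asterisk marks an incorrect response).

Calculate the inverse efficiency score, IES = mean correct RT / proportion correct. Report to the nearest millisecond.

Correct trials (n=7): 333, 216, 262, 312, 221, 354, 246
Mean correct RT = 1944/7 = 277.7143 ms
Proportion correct = 7/8
IES = 277.7143 / (7/8) = 317.388 ms

317 ms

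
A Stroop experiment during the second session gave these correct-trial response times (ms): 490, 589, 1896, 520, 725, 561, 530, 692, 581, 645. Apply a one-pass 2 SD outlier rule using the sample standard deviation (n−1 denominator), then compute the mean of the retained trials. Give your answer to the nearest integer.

593 ms

n = 10, ΣRT = 7229, M = 722.900
Σ(x−M)² = 1580088.90; s = √(1580088.90/9) = 419.005
Cutoffs: 722.900 ± 2·419.005 → [-115.1, 1560.9]
Outside: 1896 → excluded.
Retained (n=9): Σ = 5333, mean = 5333/9 = 592.556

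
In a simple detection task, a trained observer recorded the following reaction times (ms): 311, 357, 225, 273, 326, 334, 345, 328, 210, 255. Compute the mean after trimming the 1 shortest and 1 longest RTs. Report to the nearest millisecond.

300 ms

Sorted: 210, 225, 255, 273, 311, 326, 328, 334, 345, 357
Drop lowest 1 (210) and highest 1 (357)
Remaining (n=8): Σ = 2397, mean = 2397/8 = 299.625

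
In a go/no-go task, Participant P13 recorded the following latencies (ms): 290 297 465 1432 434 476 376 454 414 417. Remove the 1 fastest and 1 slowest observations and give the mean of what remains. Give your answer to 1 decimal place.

Sorted: 290, 297, 376, 414, 417, 434, 454, 465, 476, 1432
Drop lowest 1 (290) and highest 1 (1432)
Remaining (n=8): Σ = 3333, mean = 3333/8 = 416.625

416.6 ms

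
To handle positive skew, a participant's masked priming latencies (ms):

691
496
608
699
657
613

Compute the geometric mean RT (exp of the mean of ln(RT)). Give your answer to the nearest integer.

ln(RT): 6.5381, 6.2066, 6.4102, 6.5497, 6.4877, 6.4184
Mean ln(RT) = 38.6106/6 = 6.43510
Geometric mean = exp(6.43510) = 623.34 ms

623 ms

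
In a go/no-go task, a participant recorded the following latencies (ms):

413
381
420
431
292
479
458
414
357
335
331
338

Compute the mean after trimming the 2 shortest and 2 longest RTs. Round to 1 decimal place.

386.1 ms

Sorted: 292, 331, 335, 338, 357, 381, 413, 414, 420, 431, 458, 479
Drop lowest 2 (292, 331) and highest 2 (458, 479)
Remaining (n=8): Σ = 3089, mean = 3089/8 = 386.125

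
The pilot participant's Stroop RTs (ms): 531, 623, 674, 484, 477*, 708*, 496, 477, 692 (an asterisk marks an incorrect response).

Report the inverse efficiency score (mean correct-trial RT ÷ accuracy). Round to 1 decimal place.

730.5 ms

Correct trials (n=7): 531, 623, 674, 484, 496, 477, 692
Mean correct RT = 3977/7 = 568.1429 ms
Proportion correct = 7/9
IES = 568.1429 / (7/9) = 730.469 ms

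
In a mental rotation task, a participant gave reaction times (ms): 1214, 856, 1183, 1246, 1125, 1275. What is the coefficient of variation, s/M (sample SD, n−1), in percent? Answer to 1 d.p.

13.3%

n = 6, Σ = 6899, M = 1149.8333
Σ(x−M)² = 117086.833; s = √(117086.833/5) = 153.0273
CV = 153.0273 / 1149.8333 = 0.13309 = 13.309%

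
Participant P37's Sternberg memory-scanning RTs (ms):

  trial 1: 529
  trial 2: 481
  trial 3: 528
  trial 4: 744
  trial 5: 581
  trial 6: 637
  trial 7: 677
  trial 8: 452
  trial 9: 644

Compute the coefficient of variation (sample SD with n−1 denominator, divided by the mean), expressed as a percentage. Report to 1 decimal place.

n = 9, Σ = 5273, M = 585.8889
Σ(x−M)² = 74828.889; s = √(74828.889/8) = 96.7141
CV = 96.7141 / 585.8889 = 0.16507 = 16.507%

16.5%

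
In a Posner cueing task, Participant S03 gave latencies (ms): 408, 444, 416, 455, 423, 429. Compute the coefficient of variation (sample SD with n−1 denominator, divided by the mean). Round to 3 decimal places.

0.041

n = 6, Σ = 2575, M = 429.1667
Σ(x−M)² = 1546.833; s = √(1546.833/5) = 17.5888
CV = 17.5888 / 429.1667 = 0.04098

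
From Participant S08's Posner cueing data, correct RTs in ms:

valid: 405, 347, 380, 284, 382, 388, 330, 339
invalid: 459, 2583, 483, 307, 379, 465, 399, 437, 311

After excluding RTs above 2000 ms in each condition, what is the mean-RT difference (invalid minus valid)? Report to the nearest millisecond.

48 ms

invalid: exclude 2583
M(valid) = 2855/8 = 356.875
M(invalid) = 3240/8 = 405.000
Difference = 405.000 − 356.875 = 48.125 ms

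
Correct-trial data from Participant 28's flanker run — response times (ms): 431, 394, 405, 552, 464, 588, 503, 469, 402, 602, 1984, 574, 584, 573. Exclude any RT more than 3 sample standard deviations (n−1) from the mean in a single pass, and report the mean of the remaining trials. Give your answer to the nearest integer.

n = 14, ΣRT = 8525, M = 608.929
Σ(x−M)² = 2111744.93; s = √(2111744.93/13) = 403.041
Cutoffs: 608.929 ± 3·403.041 → [-600.2, 1818.1]
Outside: 1984 → excluded.
Retained (n=13): Σ = 6541, mean = 6541/13 = 503.154

503 ms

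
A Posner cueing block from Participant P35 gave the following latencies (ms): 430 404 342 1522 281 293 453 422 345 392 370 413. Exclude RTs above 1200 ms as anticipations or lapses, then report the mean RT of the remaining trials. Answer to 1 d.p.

Excluded: 1522
Retained (n=11): Σ = 4145
Mean = 4145/11 = 376.8182

376.8 ms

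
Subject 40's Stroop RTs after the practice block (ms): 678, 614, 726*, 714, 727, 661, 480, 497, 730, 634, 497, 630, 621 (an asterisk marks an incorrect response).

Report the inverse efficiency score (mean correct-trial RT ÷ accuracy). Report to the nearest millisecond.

Correct trials (n=12): 678, 614, 714, 727, 661, 480, 497, 730, 634, 497, 630, 621
Mean correct RT = 7483/12 = 623.5833 ms
Proportion correct = 12/13
IES = 623.5833 / (12/13) = 675.549 ms

676 ms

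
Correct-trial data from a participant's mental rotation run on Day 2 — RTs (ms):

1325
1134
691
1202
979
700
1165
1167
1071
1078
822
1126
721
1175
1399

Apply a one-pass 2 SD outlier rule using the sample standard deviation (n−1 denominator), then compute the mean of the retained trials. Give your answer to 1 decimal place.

n = 15, ΣRT = 15755, M = 1050.333
Σ(x−M)² = 693771.33; s = √(693771.33/14) = 222.610
Cutoffs: 1050.333 ± 2·222.610 → [605.1, 1495.6]
No RTs fall outside the cutoffs; all 15 retained. Mean = 15755/15 = 1050.333

1050.3 ms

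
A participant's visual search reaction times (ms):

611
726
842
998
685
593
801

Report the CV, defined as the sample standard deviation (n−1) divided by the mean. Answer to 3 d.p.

0.189

n = 7, Σ = 5256, M = 750.8571
Σ(x−M)² = 121334.857; s = √(121334.857/6) = 142.2058
CV = 142.2058 / 750.8571 = 0.18939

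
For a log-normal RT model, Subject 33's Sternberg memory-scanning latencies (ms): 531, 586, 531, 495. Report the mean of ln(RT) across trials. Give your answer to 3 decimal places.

6.282

ln(RT): 6.2748, 6.3733, 6.2748, 6.2046
Σ ln(RT) = 25.1274
Mean = 25.1274/4 = 6.28185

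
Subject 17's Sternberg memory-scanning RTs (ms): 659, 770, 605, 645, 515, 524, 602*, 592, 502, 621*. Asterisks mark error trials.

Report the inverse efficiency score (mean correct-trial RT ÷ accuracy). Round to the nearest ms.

752 ms

Correct trials (n=8): 659, 770, 605, 645, 515, 524, 592, 502
Mean correct RT = 4812/8 = 601.5000 ms
Proportion correct = 8/10
IES = 601.5000 / (8/10) = 751.875 ms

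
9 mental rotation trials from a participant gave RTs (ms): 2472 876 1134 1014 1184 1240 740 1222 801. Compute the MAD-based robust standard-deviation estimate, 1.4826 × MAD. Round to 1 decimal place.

Sorted: 740, 801, 876, 1014, 1134, 1184, 1222, 1240, 2472 → median = 1134
|x − 1134| sorted: 0, 50, 88, 106, 120, 258, 333, 394, 1338 → MAD = 120
Robust SD ≈ 1.4826 × 120 = 177.912

177.9 ms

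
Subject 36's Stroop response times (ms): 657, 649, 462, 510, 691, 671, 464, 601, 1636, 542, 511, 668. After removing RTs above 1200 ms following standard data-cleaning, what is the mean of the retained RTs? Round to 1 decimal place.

584.2 ms

Excluded: 1636
Retained (n=11): Σ = 6426
Mean = 6426/11 = 584.1818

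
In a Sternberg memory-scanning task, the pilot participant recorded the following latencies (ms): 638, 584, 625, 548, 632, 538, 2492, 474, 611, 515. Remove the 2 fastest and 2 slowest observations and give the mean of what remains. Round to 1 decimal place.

Sorted: 474, 515, 538, 548, 584, 611, 625, 632, 638, 2492
Drop lowest 2 (474, 515) and highest 2 (638, 2492)
Remaining (n=6): Σ = 3538, mean = 3538/6 = 589.667

589.7 ms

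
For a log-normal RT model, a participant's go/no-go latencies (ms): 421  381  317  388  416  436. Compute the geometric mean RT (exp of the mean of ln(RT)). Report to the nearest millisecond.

391 ms

ln(RT): 6.0426, 5.9428, 5.7589, 5.9610, 6.0307, 6.0776
Mean ln(RT) = 35.8137/6 = 5.96894
Geometric mean = exp(5.96894) = 391.09 ms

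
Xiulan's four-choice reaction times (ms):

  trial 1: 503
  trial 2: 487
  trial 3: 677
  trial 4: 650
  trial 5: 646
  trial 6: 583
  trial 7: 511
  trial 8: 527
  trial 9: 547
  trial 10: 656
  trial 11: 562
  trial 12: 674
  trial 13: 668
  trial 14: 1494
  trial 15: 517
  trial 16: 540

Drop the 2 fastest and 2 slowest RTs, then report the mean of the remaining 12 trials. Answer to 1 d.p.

590.1 ms

Sorted: 487, 503, 511, 517, 527, 540, 547, 562, 583, 646, 650, 656, 668, 674, 677, 1494
Drop lowest 2 (487, 503) and highest 2 (677, 1494)
Remaining (n=12): Σ = 7081, mean = 7081/12 = 590.083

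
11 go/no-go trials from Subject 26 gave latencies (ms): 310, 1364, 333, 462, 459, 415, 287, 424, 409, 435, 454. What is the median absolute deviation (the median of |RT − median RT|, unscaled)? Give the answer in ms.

35 ms

Sorted: 287, 310, 333, 409, 415, 424, 435, 454, 459, 462, 1364 → median = 424
|x − 424|: 114, 940, 91, 38, 35, 9, 137, 0, 15, 11, 30
Sorted deviations: 0, 9, 11, 15, 30, 35, 38, 91, 114, 137, 940 → MAD = 35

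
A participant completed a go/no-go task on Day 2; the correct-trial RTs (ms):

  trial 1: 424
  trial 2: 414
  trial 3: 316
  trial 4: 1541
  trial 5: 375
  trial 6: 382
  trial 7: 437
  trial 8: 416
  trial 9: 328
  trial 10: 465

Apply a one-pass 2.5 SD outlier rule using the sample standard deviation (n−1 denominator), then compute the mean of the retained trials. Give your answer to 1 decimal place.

395.2 ms

n = 10, ΣRT = 5098, M = 509.800
Σ(x−M)² = 1201131.60; s = √(1201131.60/9) = 365.320
Cutoffs: 509.800 ± 2.5·365.320 → [-403.5, 1423.1]
Outside: 1541 → excluded.
Retained (n=9): Σ = 3557, mean = 3557/9 = 395.222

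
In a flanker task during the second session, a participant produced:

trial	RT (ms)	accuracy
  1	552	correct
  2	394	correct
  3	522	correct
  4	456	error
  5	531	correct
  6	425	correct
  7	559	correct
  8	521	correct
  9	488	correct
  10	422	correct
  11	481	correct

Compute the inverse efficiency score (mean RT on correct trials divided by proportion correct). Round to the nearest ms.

538 ms

Correct trials (n=10): 552, 394, 522, 531, 425, 559, 521, 488, 422, 481
Mean correct RT = 4895/10 = 489.5000 ms
Proportion correct = 10/11
IES = 489.5000 / (10/11) = 538.450 ms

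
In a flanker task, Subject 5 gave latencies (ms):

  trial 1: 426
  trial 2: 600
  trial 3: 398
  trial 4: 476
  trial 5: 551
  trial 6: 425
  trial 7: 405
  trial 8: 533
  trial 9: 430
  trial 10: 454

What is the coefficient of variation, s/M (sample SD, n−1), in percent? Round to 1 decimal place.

n = 10, Σ = 4698, M = 469.8000
Σ(x−M)² = 42691.600; s = √(42691.600/9) = 68.8732
CV = 68.8732 / 469.8000 = 0.14660 = 14.660%

14.7%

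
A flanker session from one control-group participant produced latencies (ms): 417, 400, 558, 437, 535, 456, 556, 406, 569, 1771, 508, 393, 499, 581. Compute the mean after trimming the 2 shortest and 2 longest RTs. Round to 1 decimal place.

Sorted: 393, 400, 406, 417, 437, 456, 499, 508, 535, 556, 558, 569, 581, 1771
Drop lowest 2 (393, 400) and highest 2 (581, 1771)
Remaining (n=10): Σ = 4941, mean = 4941/10 = 494.100

494.1 ms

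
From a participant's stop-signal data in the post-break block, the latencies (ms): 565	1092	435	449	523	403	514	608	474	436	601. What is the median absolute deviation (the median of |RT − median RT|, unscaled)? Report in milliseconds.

Sorted: 403, 435, 436, 449, 474, 514, 523, 565, 601, 608, 1092 → median = 514
|x − 514|: 51, 578, 79, 65, 9, 111, 0, 94, 40, 78, 87
Sorted deviations: 0, 9, 40, 51, 65, 78, 79, 87, 94, 111, 578 → MAD = 78

78 ms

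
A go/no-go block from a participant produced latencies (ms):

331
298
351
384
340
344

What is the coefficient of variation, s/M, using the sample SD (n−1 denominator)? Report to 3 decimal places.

n = 6, Σ = 2048, M = 341.3333
Σ(x−M)² = 3907.333; s = √(3907.333/5) = 27.9547
CV = 27.9547 / 341.3333 = 0.08190

0.082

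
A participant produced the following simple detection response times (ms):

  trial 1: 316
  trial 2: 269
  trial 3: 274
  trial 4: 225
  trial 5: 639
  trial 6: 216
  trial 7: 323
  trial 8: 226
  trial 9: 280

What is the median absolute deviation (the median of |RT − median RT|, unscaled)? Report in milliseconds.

Sorted: 216, 225, 226, 269, 274, 280, 316, 323, 639 → median = 274
|x − 274|: 42, 5, 0, 49, 365, 58, 49, 48, 6
Sorted deviations: 0, 5, 6, 42, 48, 49, 49, 58, 365 → MAD = 48

48 ms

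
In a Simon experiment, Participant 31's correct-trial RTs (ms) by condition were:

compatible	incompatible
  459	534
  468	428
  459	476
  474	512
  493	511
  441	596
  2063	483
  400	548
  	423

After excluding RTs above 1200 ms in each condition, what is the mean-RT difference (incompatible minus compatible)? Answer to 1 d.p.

compatible: exclude 2063
M(compatible) = 3194/7 = 456.286
M(incompatible) = 4511/9 = 501.222
Difference = 501.222 − 456.286 = 44.937 ms

44.9 ms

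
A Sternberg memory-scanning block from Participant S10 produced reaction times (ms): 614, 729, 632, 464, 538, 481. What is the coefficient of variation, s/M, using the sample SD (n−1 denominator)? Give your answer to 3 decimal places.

0.175

n = 6, Σ = 3458, M = 576.3333
Σ(x−M)² = 51001.333; s = √(51001.333/5) = 100.9964
CV = 100.9964 / 576.3333 = 0.17524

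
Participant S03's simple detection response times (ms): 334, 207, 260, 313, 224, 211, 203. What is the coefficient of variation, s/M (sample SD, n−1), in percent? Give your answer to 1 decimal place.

21.5%

n = 7, Σ = 1752, M = 250.2857
Σ(x−M)² = 17379.429; s = √(17379.429/6) = 53.8198
CV = 53.8198 / 250.2857 = 0.21503 = 21.503%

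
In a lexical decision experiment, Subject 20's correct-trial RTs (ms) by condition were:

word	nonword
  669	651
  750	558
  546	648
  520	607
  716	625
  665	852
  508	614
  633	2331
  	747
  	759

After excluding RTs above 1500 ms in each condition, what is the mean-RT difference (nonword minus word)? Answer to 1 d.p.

47.6 ms

nonword: exclude 2331
M(word) = 5007/8 = 625.875
M(nonword) = 6061/9 = 673.444
Difference = 673.444 − 625.875 = 47.569 ms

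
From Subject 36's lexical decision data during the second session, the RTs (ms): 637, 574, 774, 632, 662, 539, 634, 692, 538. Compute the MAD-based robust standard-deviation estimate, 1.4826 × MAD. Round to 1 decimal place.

86.0 ms

Sorted: 538, 539, 574, 632, 634, 637, 662, 692, 774 → median = 634
|x − 634| sorted: 0, 2, 3, 28, 58, 60, 95, 96, 140 → MAD = 58
Robust SD ≈ 1.4826 × 58 = 85.991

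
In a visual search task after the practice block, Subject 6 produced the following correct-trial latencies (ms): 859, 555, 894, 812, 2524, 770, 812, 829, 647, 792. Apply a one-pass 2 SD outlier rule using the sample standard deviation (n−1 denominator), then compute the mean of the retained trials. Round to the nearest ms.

774 ms

n = 10, ΣRT = 9494, M = 949.400
Σ(x−M)² = 2846816.40; s = √(2846816.40/9) = 562.417
Cutoffs: 949.400 ± 2·562.417 → [-175.4, 2074.2]
Outside: 2524 → excluded.
Retained (n=9): Σ = 6970, mean = 6970/9 = 774.444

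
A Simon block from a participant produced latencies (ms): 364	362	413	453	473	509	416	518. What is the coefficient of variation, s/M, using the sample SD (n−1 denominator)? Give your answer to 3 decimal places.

0.137

n = 8, Σ = 3508, M = 438.5000
Σ(x−M)² = 25250.000; s = √(25250.000/7) = 60.0595
CV = 60.0595 / 438.5000 = 0.13697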